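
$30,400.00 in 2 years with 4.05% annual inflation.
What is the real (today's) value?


Formula: Real value = nominal / (1 + inflation)^years
Price level: (1 + 0.0405)^2 = 1.08264
Real value = $30,400.00 / 1.08264 = $28,079.50

$28,079.50


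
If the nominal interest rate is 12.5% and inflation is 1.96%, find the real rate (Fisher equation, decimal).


Formula: (1 + r_real) = (1 + r_nom) / (1 + inflation)
Substituting: (1 + r_real) = 1.125 / 1.0196
(1 + r_real) = 1.103374
r_real = 1.103374 - 1 = 0.103374

0.103374


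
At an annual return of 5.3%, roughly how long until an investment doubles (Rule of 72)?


Formula: Years ≈ 72 / r
Substituting: Years ≈ 72 / 5.3
Years ≈ 13.6

13.6 years


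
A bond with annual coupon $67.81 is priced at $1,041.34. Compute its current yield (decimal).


Formula: Current yield = annual coupon / price
Substituting: CY = $67.81 / $1,041.34
CY = 0.065118

0.065118


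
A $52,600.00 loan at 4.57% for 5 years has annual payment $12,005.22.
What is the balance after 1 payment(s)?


Formula: Balance = PV*(1+r)^k - PMT*((1+r)^k - 1)/r
Growth: (1 + 0.0457)^1 = 1.0457
Accumulated factor: ((1+r)^k - 1)/r = 1.0
Balance = $52,600.00 * 1.0457 - $12,005.22 * 1.0
Balance = $42,998.60

$42,998.60


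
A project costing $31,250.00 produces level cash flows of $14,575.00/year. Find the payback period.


Formula: Payback = investment / annual cash flow
Substituting: Payback = $31,250.00 / $14,575.00
Payback = 2.1441 years

2.1441 years


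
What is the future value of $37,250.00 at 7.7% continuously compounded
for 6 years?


Formula: FV = P * e^(r*t)
Exponent: r*t = 0.077 * 6 = 0.462
e^(0.462) = 1.587245
FV = $37,250.00 * 1.587245 = $59,124.89

$59,124.89


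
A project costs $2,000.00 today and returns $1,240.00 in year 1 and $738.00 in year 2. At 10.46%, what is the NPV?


Formula: NPV = C0 + C1/(1+r) + C2/(1+r)^2
Discount C1: $1,240.00 / (1 + 0.1046) = $1,122.58
Discount C2: $738.00 / (1 + 0.1046)^2 = $604.85
NPV = -$2,000.00 + $1,122.58 + $604.85 = -$272.57

-$272.57


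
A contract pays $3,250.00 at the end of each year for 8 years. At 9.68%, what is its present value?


Formula: PV = PMT * (1 - (1+r)^(-n)) / r
Discount factor: (1 + 0.0968)^(-8) = 0.477508
Bracket: 1 - 0.477508 = 0.522492
PV = $3,250.00 * 0.522492 / 0.0968 = $17,542.35

$17,542.35


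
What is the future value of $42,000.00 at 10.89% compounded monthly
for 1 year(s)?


Formula: FV = P * (1 + r/m)^(m*t)
Period rate: r/m = 0.1089 / 12 = 0.009075
Total periods: m*t = 12 * 1 = 12
Growth factor: (1 + 0.009075)^12 = 1.114503
FV = $42,000.00 * 1.114503 = $46,809.14

$46,809.14


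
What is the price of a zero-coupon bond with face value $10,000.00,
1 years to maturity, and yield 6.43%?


Formula: Price = FV / (1 + r)^n
Substituting: Price = $10,000.00 / (1 + 0.0643)^1
Discount factor: (1.0643)^1 = 1.0643
Price = $10,000.00 / 1.0643 = $9,395.85

$9,395.85


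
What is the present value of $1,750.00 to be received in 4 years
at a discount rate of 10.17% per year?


Formula: PV = FV / (1 + r)^n
Substituting: PV = $1,750.00 / (1 + 0.1017)^4
Discount factor: (1.1017)^4 = 1.473172
PV = $1,750.00 / 1.473172 = $1,187.91

$1,187.91


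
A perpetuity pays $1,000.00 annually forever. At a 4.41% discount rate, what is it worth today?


Formula: PV = C / r
Substituting: PV = $1,000.00 / 0.0441
PV = $22,675.74

$22,675.74


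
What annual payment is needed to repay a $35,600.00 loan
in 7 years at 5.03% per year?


Formula: PMT = PV * r / (1 - (1+r)^(-n))
Denominator: 1 - (1 + 0.0503)^(-7) = 0.290738
Numerator: $35,600.00 * 0.0503 = 1790.68
PMT = 1790.68 / 0.290738 = $6,159.08

$6,159.08


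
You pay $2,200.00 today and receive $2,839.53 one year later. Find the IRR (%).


Formula: IRR = C1/C0 - 1
Substituting: IRR = $2,839.53 / $2,200.00 - 1
Ratio: 1.290695 - 1 = 0.290695
IRR = 29.0695%

29.0695%


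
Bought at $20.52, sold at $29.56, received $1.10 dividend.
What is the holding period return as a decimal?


Formula: HPR = (P1 - P0 + D) / P0
Gain: $29.56 - $20.52 + $1.10 = $10.14
HPR = $10.14 / $20.52 = 0.4942

0.4942


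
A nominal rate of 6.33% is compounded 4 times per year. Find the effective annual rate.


Formula: EAR = (1 + r/m)^m - 1
Period rate: r/m = 0.0633 / 4 = 0.015825
Compounding: (1 + 0.015825)^4 = 1.064818
EAR = 1.064818 - 1 = 0.064818

0.064818


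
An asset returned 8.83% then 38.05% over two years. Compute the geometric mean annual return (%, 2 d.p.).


Formula: Geometric mean = ((1+r1)*(1+r2))^(1/2) - 1
Product: (1 + 0.0883) * (1 + 0.3805) = 1.0883 * 1.3805 = 1.502398
Square root: 1.502398^0.5 = 1.225724
Geometric mean = 1.225724 - 1 = 0.225724
As percentage: 22.57%

22.57%


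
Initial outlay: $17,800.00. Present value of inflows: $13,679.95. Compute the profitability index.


Formula: PI = PV(cash flows) / initial investment
Substituting: PI = $13,679.95 / $17,800.00
PI = 0.7685

0.7685


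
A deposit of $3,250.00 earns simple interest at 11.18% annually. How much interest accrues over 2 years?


Formula: I = P * r * t
Substituting: I = $3,250.00 * 0.1118 * 2
Step: I = $3,250.00 * 0.2236
I = $726.70

$726.70


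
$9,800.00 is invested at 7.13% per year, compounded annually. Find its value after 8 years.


Formula: FV = P * (1 + r)^n
Substituting: FV = $9,800.00 * (1 + 0.0713)^8
Growth factor: (1.0713)^8 = 1.734957
FV = $9,800.00 * 1.734957 = $17,002.58

$17,002.58


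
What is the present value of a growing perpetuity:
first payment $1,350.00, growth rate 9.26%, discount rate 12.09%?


Formula: PV = C / (r - g)
Spread: r - g = 0.1209 - 0.0926 = 0.0283
Substituting: PV = $1,350.00 / 0.0283
PV = $47,703.18

$47,703.18


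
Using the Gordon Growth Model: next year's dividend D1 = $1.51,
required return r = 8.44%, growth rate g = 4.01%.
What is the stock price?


Formula: P = D1 / (r - g)
Spread: r - g = 0.0844 - 0.0401 = 0.0443
Substituting: P = $1.51 / 0.0443
P = $34.09

$34.09


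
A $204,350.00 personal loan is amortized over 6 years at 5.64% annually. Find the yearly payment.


Formula: PMT = PV * r / (1 - (1+r)^(-n))
Denominator: 1 - (1 + 0.0564)^(-6) = 0.280502
Numerator: $204,350.00 * 0.0564 = 11525.34
PMT = 11525.34 / 0.280502 = $41,088.28

$41,088.28


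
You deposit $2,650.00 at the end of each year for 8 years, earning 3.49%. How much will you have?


Formula: FV = PMT * ((1+r)^n - 1) / r
Growth factor: (1 + 0.0349)^8 = 1.315792
Numerator: 1.315792 - 1 = 0.315792
FV = $2,650.00 * 0.315792 / 0.0349 = $23,978.44

$23,978.44


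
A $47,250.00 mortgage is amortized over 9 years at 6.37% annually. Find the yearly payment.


Formula: PMT = PV * r / (1 - (1+r)^(-n))
Denominator: 1 - (1 + 0.0637)^(-9) = 0.426376
Numerator: $47,250.00 * 0.0637 = 3009.825
PMT = 3009.825 / 0.426376 = $7,059.09

$7,059.09


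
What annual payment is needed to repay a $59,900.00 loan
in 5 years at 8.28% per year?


Formula: PMT = PV * r / (1 - (1+r)^(-n))
Denominator: 1 - (1 + 0.0828)^(-5) = 0.328171
Numerator: $59,900.00 * 0.0828 = 4959.72
PMT = 4959.72 / 0.328171 = $15,113.22

$15,113.22


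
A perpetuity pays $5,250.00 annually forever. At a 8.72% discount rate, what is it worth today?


Formula: PV = C / r
Substituting: PV = $5,250.00 / 0.0872
PV = $60,206.42

$60,206.42


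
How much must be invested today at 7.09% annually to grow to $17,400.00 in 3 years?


Formula: PV = FV / (1 + r)^n
Substituting: PV = $17,400.00 / (1 + 0.0709)^3
Discount factor: (1.0709)^3 = 1.228137
PV = $17,400.00 / 1.228137 = $14,167.80

$14,167.80


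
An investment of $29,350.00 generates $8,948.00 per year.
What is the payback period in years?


Formula: Payback = investment / annual cash flow
Substituting: Payback = $29,350.00 / $8,948.00
Payback = 3.2801 years

3.2801 years


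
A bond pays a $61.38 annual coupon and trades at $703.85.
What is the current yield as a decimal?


Formula: Current yield = annual coupon / price
Substituting: CY = $61.38 / $703.85
CY = 0.087206

0.087206


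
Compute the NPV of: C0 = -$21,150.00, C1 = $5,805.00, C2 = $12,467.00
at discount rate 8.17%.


Formula: NPV = C0 + C1/(1+r) + C2/(1+r)^2
Discount C1: $5,805.00 / (1 + 0.0817) = $5,366.55
Discount C2: $12,467.00 / (1 + 0.0817)^2 = $10,654.87
NPV = -$21,150.00 + $5,366.55 + $10,654.87 = -$5,128.57

-$5,128.57


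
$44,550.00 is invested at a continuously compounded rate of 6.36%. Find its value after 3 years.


Formula: FV = P * e^(r*t)
Exponent: r*t = 0.0636 * 3 = 0.1908
e^(0.1908) = 1.210217
FV = $44,550.00 * 1.210217 = $53,915.18

$53,915.18


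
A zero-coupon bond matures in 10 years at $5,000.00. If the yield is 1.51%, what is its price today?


Formula: Price = FV / (1 + r)^n
Substituting: Price = $5,000.00 / (1 + 0.0151)^10
Discount factor: (1.0151)^10 = 1.161685
Price = $5,000.00 / 1.161685 = $4,304.09

$4,304.09


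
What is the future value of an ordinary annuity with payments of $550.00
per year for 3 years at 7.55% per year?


Formula: FV = PMT * ((1+r)^n - 1) / r
Growth factor: (1 + 0.0755)^3 = 1.244031
Numerator: 1.244031 - 1 = 0.244031
FV = $550.00 * 0.244031 / 0.0755 = $1,777.71

$1,777.71


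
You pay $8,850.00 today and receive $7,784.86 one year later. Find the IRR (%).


Formula: IRR = C1/C0 - 1
Substituting: IRR = $7,784.86 / $8,850.00 - 1
Ratio: 0.879645 - 1 = -0.120355
IRR = -12.0355%

-12.0355%


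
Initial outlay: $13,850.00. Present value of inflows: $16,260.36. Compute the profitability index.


Formula: PI = PV(cash flows) / initial investment
Substituting: PI = $16,260.36 / $13,850.00
PI = 1.174

1.174


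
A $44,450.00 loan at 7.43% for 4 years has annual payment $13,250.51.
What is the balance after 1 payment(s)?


Formula: Balance = PV*(1+r)^k - PMT*((1+r)^k - 1)/r
Growth: (1 + 0.0743)^1 = 1.0743
Accumulated factor: ((1+r)^k - 1)/r = 1.0
Balance = $44,450.00 * 1.0743 - $13,250.51 * 1.0
Balance = $34,502.13

$34,502.13


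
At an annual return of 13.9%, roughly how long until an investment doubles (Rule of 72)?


Formula: Years ≈ 72 / r
Substituting: Years ≈ 72 / 13.9
Years ≈ 5.2

5.2 years


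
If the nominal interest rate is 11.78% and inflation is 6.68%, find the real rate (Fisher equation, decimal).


Formula: (1 + r_real) = (1 + r_nom) / (1 + inflation)
Substituting: (1 + r_real) = 1.1178 / 1.0668
(1 + r_real) = 1.047807
r_real = 1.047807 - 1 = 0.047807

0.047807


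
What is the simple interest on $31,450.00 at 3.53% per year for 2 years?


Formula: I = P * r * t
Substituting: I = $31,450.00 * 0.0353 * 2
Step: I = $31,450.00 * 0.0706
I = $2,220.37

$2,220.37


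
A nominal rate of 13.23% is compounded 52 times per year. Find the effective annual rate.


Formula: EAR = (1 + r/m)^m - 1
Period rate: r/m = 0.1323 / 52 = 0.002544
Compounding: (1 + 0.002544)^52 = 1.141259
EAR = 1.141259 - 1 = 0.141259

0.141259


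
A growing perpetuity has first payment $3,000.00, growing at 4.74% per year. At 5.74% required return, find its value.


Formula: PV = C / (r - g)
Spread: r - g = 0.0574 - 0.0474 = 0.01
Substituting: PV = $3,000.00 / 0.01
PV = $300,000.00

$300,000.00


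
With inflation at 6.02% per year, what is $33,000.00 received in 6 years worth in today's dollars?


Formula: Real value = nominal / (1 + inflation)^years
Price level: (1 + 0.0602)^6 = 1.420126
Real value = $33,000.00 / 1.420126 = $23,237.38

$23,237.38


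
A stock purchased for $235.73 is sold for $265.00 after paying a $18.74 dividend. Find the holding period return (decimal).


Formula: HPR = (P1 - P0 + D) / P0
Gain: $265.00 - $235.73 + $18.74 = $48.01
HPR = $48.01 / $235.73 = 0.2037

0.2037


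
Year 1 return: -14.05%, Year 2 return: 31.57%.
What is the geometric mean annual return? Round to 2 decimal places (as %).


Formula: Geometric mean = ((1+r1)*(1+r2))^(1/2) - 1
Product: (1 + -0.1405) * (1 + 0.3157) = 0.8595 * 1.3157 = 1.130844
Square root: 1.130844^0.5 = 1.063412
Geometric mean = 1.063412 - 1 = 0.063412
As percentage: 6.34%

6.34%


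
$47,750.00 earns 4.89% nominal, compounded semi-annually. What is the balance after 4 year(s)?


Formula: FV = P * (1 + r/m)^(m*t)
Period rate: r/m = 0.0489 / 2 = 0.02445
Total periods: m*t = 2 * 4 = 8
Growth factor: (1 + 0.02445)^8 = 1.213182
FV = $47,750.00 * 1.213182 = $57,929.46

$57,929.46


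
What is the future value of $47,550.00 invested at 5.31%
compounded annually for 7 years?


Formula: FV = P * (1 + r)^n
Substituting: FV = $47,550.00 * (1 + 0.0531)^7
Growth factor: (1.0531)^7 = 1.436439
FV = $47,550.00 * 1.436439 = $68,302.69

$68,302.69


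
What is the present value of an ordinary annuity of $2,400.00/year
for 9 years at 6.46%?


Formula: PV = PMT * (1 - (1+r)^(-n)) / r
Discount factor: (1 + 0.0646)^(-9) = 0.569275
Bracket: 1 - 0.569275 = 0.430725
PV = $2,400.00 * 0.430725 / 0.0646 = $16,002.18

$16,002.18


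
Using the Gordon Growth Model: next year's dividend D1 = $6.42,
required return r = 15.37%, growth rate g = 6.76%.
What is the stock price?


Formula: P = D1 / (r - g)
Spread: r - g = 0.1537 - 0.0676 = 0.0861
Substituting: P = $6.42 / 0.0861
P = $74.56

$74.56


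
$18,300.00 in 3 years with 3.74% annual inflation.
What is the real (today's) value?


Formula: Real value = nominal / (1 + inflation)^years
Price level: (1 + 0.0374)^3 = 1.116449
Real value = $18,300.00 / 1.116449 = $16,391.26

$16,391.26


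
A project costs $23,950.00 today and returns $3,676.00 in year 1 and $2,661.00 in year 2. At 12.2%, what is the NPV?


Formula: NPV = C0 + C1/(1+r) + C2/(1+r)^2
Discount C1: $3,676.00 / (1 + 0.122) = $3,276.29
Discount C2: $2,661.00 / (1 + 0.122)^2 = $2,113.78
NPV = -$23,950.00 + $3,276.29 + $2,113.78 = -$18,559.93

-$18,559.93


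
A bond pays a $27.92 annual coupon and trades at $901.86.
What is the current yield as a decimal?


Formula: Current yield = annual coupon / price
Substituting: CY = $27.92 / $901.86
CY = 0.030958

0.030958


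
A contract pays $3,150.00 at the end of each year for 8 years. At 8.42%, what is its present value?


Formula: PV = PMT * (1 - (1+r)^(-n)) / r
Discount factor: (1 + 0.0842)^(-8) = 0.523751
Bracket: 1 - 0.523751 = 0.476249
PV = $3,150.00 * 0.476249 / 0.0842 = $17,816.92

$17,816.92


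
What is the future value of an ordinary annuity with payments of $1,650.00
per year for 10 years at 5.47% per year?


Formula: FV = PMT * ((1+r)^n - 1) / r
Growth factor: (1 + 0.0547)^10 = 1.703293
Numerator: 1.703293 - 1 = 0.703293
FV = $1,650.00 * 0.703293 / 0.0547 = $21,214.52

$21,214.52


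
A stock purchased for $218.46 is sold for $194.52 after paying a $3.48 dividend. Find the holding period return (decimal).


Formula: HPR = (P1 - P0 + D) / P0
Gain: $194.52 - $218.46 + $3.48 = -$20.46
HPR = -$20.46 / $218.46 = -0.0937

-0.0937


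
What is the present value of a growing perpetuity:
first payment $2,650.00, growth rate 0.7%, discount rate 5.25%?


Formula: PV = C / (r - g)
Spread: r - g = 0.0525 - 0.007 = 0.0455
Substituting: PV = $2,650.00 / 0.0455
PV = $58,241.76

$58,241.76


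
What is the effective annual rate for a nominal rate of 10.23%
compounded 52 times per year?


Formula: EAR = (1 + r/m)^m - 1
Period rate: r/m = 0.1023 / 52 = 0.001967
Compounding: (1 + 0.001967)^52 = 1.107604
EAR = 1.107604 - 1 = 0.107604

0.107604


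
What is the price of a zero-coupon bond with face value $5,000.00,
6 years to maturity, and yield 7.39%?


Formula: Price = FV / (1 + r)^n
Substituting: Price = $5,000.00 / (1 + 0.0739)^6
Discount factor: (1.0739)^6 = 1.533851
Price = $5,000.00 / 1.533851 = $3,259.77

$3,259.77


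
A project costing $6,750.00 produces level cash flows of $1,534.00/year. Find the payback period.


Formula: Payback = investment / annual cash flow
Substituting: Payback = $6,750.00 / $1,534.00
Payback = 4.4003 years

4.4003 years


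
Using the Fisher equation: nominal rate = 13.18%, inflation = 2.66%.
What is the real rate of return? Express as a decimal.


Formula: (1 + r_real) = (1 + r_nom) / (1 + inflation)
Substituting: (1 + r_real) = 1.1318 / 1.0266
(1 + r_real) = 1.102474
r_real = 1.102474 - 1 = 0.102474

0.102474


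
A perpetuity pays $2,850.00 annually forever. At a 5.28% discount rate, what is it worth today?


Formula: PV = C / r
Substituting: PV = $2,850.00 / 0.0528
PV = $53,977.27

$53,977.27


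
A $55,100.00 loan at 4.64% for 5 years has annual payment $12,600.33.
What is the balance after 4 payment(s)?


Formula: Balance = PV*(1+r)^k - PMT*((1+r)^k - 1)/r
Growth: (1 + 0.0464)^4 = 1.198922
Accumulated factor: ((1+r)^k - 1)/r = 4.287112
Balance = $55,100.00 * 1.198922 - $12,600.33 * 4.287112
Balance = $12,041.58

$12,041.58


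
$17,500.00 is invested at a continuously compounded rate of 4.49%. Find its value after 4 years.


Formula: FV = P * e^(r*t)
Exponent: r*t = 0.0449 * 4 = 0.1796
e^(0.1796) = 1.196739
FV = $17,500.00 * 1.196739 = $20,942.93

$20,942.93


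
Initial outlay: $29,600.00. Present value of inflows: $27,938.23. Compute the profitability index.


Formula: PI = PV(cash flows) / initial investment
Substituting: PI = $27,938.23 / $29,600.00
PI = 0.9439

0.9439


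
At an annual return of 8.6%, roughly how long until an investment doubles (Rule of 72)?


Formula: Years ≈ 72 / r
Substituting: Years ≈ 72 / 8.6
Years ≈ 8.4

8.4 years


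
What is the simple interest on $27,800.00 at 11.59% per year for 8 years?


Formula: I = P * r * t
Substituting: I = $27,800.00 * 0.1159 * 8
Step: I = $27,800.00 * 0.9272
I = $25,776.16

$25,776.16


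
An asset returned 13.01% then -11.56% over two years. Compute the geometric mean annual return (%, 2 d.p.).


Formula: Geometric mean = ((1+r1)*(1+r2))^(1/2) - 1
Product: (1 + 0.1301) * (1 + -0.1156) = 1.1301 * 0.8844 = 0.99946
Square root: 0.99946^0.5 = 0.99973
Geometric mean = 0.99973 - 1 = -0.00027
As percentage: -0.03%

-0.03%


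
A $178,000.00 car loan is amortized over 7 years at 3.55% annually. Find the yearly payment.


Formula: PMT = PV * r / (1 - (1+r)^(-n))
Denominator: 1 - (1 + 0.0355)^(-7) = 0.216662
Numerator: $178,000.00 * 0.0355 = 6319.0
PMT = 6319.0 / 0.216662 = $29,165.26

$29,165.26


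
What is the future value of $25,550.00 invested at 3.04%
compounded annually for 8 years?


Formula: FV = P * (1 + r)^n
Substituting: FV = $25,550.00 * (1 + 0.0304)^8
Growth factor: (1.0304)^8 = 1.270711
FV = $25,550.00 * 1.270711 = $32,466.67

$32,466.67


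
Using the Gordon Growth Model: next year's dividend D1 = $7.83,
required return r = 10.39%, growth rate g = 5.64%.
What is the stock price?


Formula: P = D1 / (r - g)
Spread: r - g = 0.1039 - 0.0564 = 0.0475
Substituting: P = $7.83 / 0.0475
P = $164.84

$164.84


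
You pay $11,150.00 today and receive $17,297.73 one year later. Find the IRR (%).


Formula: IRR = C1/C0 - 1
Substituting: IRR = $17,297.73 / $11,150.00 - 1
Ratio: 1.551366 - 1 = 0.551366
IRR = 55.1366%

55.1366%


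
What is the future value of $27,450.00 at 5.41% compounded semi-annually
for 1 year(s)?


Formula: FV = P * (1 + r/m)^(m*t)
Period rate: r/m = 0.0541 / 2 = 0.02705
Total periods: m*t = 2 * 1 = 2
Growth factor: (1 + 0.02705)^2 = 1.054832
FV = $27,450.00 * 1.054832 = $28,955.13

$28,955.13


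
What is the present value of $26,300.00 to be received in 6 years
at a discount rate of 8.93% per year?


Formula: PV = FV / (1 + r)^n
Substituting: PV = $26,300.00 / (1 + 0.0893)^6
Discount factor: (1.0893)^6 = 1.670648
PV = $26,300.00 / 1.670648 = $15,742.39

$15,742.39


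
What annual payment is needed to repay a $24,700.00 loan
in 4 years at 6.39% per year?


Formula: PMT = PV * r / (1 - (1+r)^(-n))
Denominator: 1 - (1 + 0.0639)^(-4) = 0.219457
Numerator: $24,700.00 * 0.0639 = 1578.33
PMT = 1578.33 / 0.219457 = $7,191.97

$7,191.97


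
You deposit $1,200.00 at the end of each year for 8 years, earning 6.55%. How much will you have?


Formula: FV = PMT * ((1+r)^n - 1) / r
Growth factor: (1 + 0.0655)^8 = 1.661222
Numerator: 1.661222 - 1 = 0.661222
FV = $1,200.00 * 0.661222 / 0.0655 = $12,113.99

$12,113.99


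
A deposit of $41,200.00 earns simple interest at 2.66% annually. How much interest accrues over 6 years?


Formula: I = P * r * t
Substituting: I = $41,200.00 * 0.0266 * 6
Step: I = $41,200.00 * 0.1596
I = $6,575.52

$6,575.52


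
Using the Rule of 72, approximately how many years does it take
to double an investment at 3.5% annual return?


Formula: Years ≈ 72 / r
Substituting: Years ≈ 72 / 3.5
Years ≈ 20.6

20.6 years


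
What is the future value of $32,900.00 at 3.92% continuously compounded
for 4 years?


Formula: FV = P * e^(r*t)
Exponent: r*t = 0.0392 * 4 = 0.1568
e^(0.1568) = 1.169762
FV = $32,900.00 * 1.169762 = $38,485.16

$38,485.16


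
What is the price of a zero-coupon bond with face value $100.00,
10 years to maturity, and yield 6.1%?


Formula: Price = FV / (1 + r)^n
Substituting: Price = $100.00 / (1 + 0.061)^10
Discount factor: (1.061)^10 = 1.807814
Price = $100.00 / 1.807814 = $55.32

$55.32


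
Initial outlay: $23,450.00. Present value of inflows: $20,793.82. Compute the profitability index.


Formula: PI = PV(cash flows) / initial investment
Substituting: PI = $20,793.82 / $23,450.00
PI = 0.8867

0.8867


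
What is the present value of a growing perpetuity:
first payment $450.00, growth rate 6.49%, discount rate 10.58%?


Formula: PV = C / (r - g)
Spread: r - g = 0.1058 - 0.0649 = 0.0409
Substituting: PV = $450.00 / 0.0409
PV = $11,002.44

$11,002.44


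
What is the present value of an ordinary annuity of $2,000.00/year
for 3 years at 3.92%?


Formula: PV = PMT * (1 - (1+r)^(-n)) / r
Discount factor: (1 + 0.0392)^(-3) = 0.891051
Bracket: 1 - 0.891051 = 0.108949
PV = $2,000.00 * 0.108949 / 0.0392 = $5,558.62

$5,558.62


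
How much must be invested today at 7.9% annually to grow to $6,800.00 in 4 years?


Formula: PV = FV / (1 + r)^n
Substituting: PV = $6,800.00 / (1 + 0.079)^4
Discount factor: (1.079)^4 = 1.355457
PV = $6,800.00 / 1.355457 = $5,016.76

$5,016.76


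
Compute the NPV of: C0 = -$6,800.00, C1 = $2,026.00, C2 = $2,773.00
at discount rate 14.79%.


Formula: NPV = C0 + C1/(1+r) + C2/(1+r)^2
Discount C1: $2,026.00 / (1 + 0.1479) = $1,764.96
Discount C2: $2,773.00 / (1 + 0.1479)^2 = $2,104.47
NPV = -$6,800.00 + $1,764.96 + $2,104.47 = -$2,930.57

-$2,930.57


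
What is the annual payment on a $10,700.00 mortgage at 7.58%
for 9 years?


Formula: PMT = PV * r / (1 - (1+r)^(-n))
Denominator: 1 - (1 + 0.0758)^(-9) = 0.481897
Numerator: $10,700.00 * 0.0758 = 811.06
PMT = 811.06 / 0.481897 = $1,683.06

$1,683.06


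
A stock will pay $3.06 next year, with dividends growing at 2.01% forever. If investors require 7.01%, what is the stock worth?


Formula: P = D1 / (r - g)
Spread: r - g = 0.0701 - 0.0201 = 0.05
Substituting: P = $3.06 / 0.05
P = $61.20

$61.20


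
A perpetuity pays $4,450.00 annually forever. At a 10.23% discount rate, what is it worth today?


Formula: PV = C / r
Substituting: PV = $4,450.00 / 0.1023
PV = $43,499.51

$43,499.51


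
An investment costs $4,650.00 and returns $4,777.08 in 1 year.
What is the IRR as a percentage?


Formula: IRR = C1/C0 - 1
Substituting: IRR = $4,777.08 / $4,650.00 - 1
Ratio: 1.027329 - 1 = 0.027329
IRR = 2.7329%

2.7329%


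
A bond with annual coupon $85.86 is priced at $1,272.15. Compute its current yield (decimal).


Formula: Current yield = annual coupon / price
Substituting: CY = $85.86 / $1,272.15
CY = 0.067492

0.067492


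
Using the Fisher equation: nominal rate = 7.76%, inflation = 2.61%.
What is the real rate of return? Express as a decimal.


Formula: (1 + r_real) = (1 + r_nom) / (1 + inflation)
Substituting: (1 + r_real) = 1.0776 / 1.0261
(1 + r_real) = 1.05019
r_real = 1.05019 - 1 = 0.05019

0.05019


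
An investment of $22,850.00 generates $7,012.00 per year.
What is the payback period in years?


Formula: Payback = investment / annual cash flow
Substituting: Payback = $22,850.00 / $7,012.00
Payback = 3.2587 years

3.2587 years


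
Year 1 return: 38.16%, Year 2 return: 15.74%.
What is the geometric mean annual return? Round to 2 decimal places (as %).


Formula: Geometric mean = ((1+r1)*(1+r2))^(1/2) - 1
Product: (1 + 0.3816) * (1 + 0.1574) = 1.3816 * 1.1574 = 1.599064
Square root: 1.599064^0.5 = 1.264541
Geometric mean = 1.264541 - 1 = 0.264541
As percentage: 26.45%

26.45%


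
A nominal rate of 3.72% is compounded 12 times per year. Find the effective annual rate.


Formula: EAR = (1 + r/m)^m - 1
Period rate: r/m = 0.0372 / 12 = 0.0031
Compounding: (1 + 0.0031)^12 = 1.037841
EAR = 1.037841 - 1 = 0.037841

0.037841


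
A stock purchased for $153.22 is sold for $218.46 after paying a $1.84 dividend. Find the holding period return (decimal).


Formula: HPR = (P1 - P0 + D) / P0
Gain: $218.46 - $153.22 + $1.84 = $67.08
HPR = $67.08 / $153.22 = 0.4378

0.4378


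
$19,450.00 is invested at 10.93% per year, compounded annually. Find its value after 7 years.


Formula: FV = P * (1 + r)^n
Substituting: FV = $19,450.00 * (1 + 0.1093)^7
Growth factor: (1.1093)^7 = 2.067012
FV = $19,450.00 * 2.067012 = $40,203.39

$40,203.39


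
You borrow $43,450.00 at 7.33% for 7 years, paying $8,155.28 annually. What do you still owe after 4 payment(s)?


Formula: Balance = PV*(1+r)^k - PMT*((1+r)^k - 1)/r
Growth: (1 + 0.0733)^4 = 1.327042
Accumulated factor: ((1+r)^k - 1)/r = 4.461685
Balance = $43,450.00 * 1.327042 - $8,155.28 * 4.461685
Balance = $21,273.66

$21,273.66


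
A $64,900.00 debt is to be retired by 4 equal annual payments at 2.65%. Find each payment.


Formula: PMT = PV * r / (1 - (1+r)^(-n))
Denominator: 1 - (1 + 0.0265)^(-4) = 0.099333
Numerator: $64,900.00 * 0.0265 = 1719.85
PMT = 1719.85 / 0.099333 = $17,313.96

$17,313.96


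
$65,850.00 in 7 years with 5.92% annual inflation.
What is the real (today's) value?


Formula: Real value = nominal / (1 + inflation)^years
Price level: (1 + 0.0592)^7 = 1.495705
Real value = $65,850.00 / 1.495705 = $44,026.08

$44,026.08


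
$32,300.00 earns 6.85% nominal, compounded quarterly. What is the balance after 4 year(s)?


Formula: FV = P * (1 + r/m)^(m*t)
Period rate: r/m = 0.0685 / 4 = 0.017125
Total periods: m*t = 4 * 4 = 16
Growth factor: (1 + 0.017125)^16 = 1.312167
FV = $32,300.00 * 1.312167 = $42,383.01

$42,383.01


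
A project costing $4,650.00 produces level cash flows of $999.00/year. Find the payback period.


Formula: Payback = investment / annual cash flow
Substituting: Payback = $4,650.00 / $999.00
Payback = 4.6547 years

4.6547 years


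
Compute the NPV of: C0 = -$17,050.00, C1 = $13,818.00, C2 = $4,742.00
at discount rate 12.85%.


Formula: NPV = C0 + C1/(1+r) + C2/(1+r)^2
Discount C1: $13,818.00 / (1 + 0.1285) = $12,244.57
Discount C2: $4,742.00 / (1 + 0.1285)^2 = $3,723.56
NPV = -$17,050.00 + $12,244.57 + $3,723.56 = -$1,081.87

-$1,081.87


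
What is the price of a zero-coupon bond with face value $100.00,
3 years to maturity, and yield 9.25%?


Formula: Price = FV / (1 + r)^n
Substituting: Price = $100.00 / (1 + 0.0925)^3
Discount factor: (1.0925)^3 = 1.30396
Price = $100.00 / 1.30396 = $76.69

$76.69


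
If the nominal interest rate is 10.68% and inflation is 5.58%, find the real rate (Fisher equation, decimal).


Formula: (1 + r_real) = (1 + r_nom) / (1 + inflation)
Substituting: (1 + r_real) = 1.1068 / 1.0558
(1 + r_real) = 1.048305
r_real = 1.048305 - 1 = 0.048305

0.048305


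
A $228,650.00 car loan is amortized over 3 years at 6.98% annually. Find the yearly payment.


Formula: PMT = PV * r / (1 - (1+r)^(-n))
Denominator: 1 - (1 + 0.0698)^(-3) = 0.183244
Numerator: $228,650.00 * 0.0698 = 15959.77
PMT = 15959.77 / 0.183244 = $87,095.63

$87,095.63


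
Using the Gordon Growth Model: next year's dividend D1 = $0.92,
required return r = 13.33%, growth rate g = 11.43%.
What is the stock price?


Formula: P = D1 / (r - g)
Spread: r - g = 0.1333 - 0.1143 = 0.019
Substituting: P = $0.92 / 0.019
P = $48.42

$48.42


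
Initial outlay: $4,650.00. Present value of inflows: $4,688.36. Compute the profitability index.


Formula: PI = PV(cash flows) / initial investment
Substituting: PI = $4,688.36 / $4,650.00
PI = 1.0082

1.0082


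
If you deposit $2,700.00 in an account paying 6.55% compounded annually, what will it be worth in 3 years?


Formula: FV = P * (1 + r)^n
Substituting: FV = $2,700.00 * (1 + 0.0655)^3
Growth factor: (1.0655)^3 = 1.209652
FV = $2,700.00 * 1.209652 = $3,266.06

$3,266.06


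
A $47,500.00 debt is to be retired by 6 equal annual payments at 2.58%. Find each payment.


Formula: PMT = PV * r / (1 - (1+r)^(-n))
Denominator: 1 - (1 + 0.0258)^(-6) = 0.14173
Numerator: $47,500.00 * 0.0258 = 1225.5
PMT = 1225.5 / 0.14173 = $8,646.71

$8,646.71


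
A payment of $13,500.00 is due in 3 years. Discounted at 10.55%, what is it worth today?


Formula: PV = FV / (1 + r)^n
Substituting: PV = $13,500.00 / (1 + 0.1055)^3
Discount factor: (1.1055)^3 = 1.351065
PV = $13,500.00 / 1.351065 = $9,992.12

$9,992.12


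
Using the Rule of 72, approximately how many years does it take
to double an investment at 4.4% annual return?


Formula: Years ≈ 72 / r
Substituting: Years ≈ 72 / 4.4
Years ≈ 16.4

16.4 years


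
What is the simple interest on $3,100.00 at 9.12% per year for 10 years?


Formula: I = P * r * t
Substituting: I = $3,100.00 * 0.0912 * 10
Step: I = $3,100.00 * 0.912
I = $2,827.20

$2,827.20


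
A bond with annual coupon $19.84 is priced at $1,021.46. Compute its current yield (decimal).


Formula: Current yield = annual coupon / price
Substituting: CY = $19.84 / $1,021.46
CY = 0.019423

0.019423


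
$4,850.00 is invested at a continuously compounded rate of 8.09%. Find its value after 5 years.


Formula: FV = P * e^(r*t)
Exponent: r*t = 0.0809 * 5 = 0.4045
e^(0.4045) = 1.498553
FV = $4,850.00 * 1.498553 = $7,267.98

$7,267.98


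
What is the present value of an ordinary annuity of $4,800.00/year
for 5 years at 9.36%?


Formula: PV = PMT * (1 - (1+r)^(-n)) / r
Discount factor: (1 + 0.0936)^(-5) = 0.639304
Bracket: 1 - 0.639304 = 0.360696
PV = $4,800.00 * 0.360696 / 0.0936 = $18,497.23

$18,497.23


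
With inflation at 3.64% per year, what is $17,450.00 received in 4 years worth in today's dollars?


Formula: Real value = nominal / (1 + inflation)^years
Price level: (1 + 0.0364)^4 = 1.153744
Real value = $17,450.00 / 1.153744 = $15,124.67

$15,124.67


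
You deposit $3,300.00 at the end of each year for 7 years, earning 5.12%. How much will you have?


Formula: FV = PMT * ((1+r)^n - 1) / r
Growth factor: (1 + 0.0512)^7 = 1.418396
Numerator: 1.418396 - 1 = 0.418396
FV = $3,300.00 * 0.418396 / 0.0512 = $26,966.92

$26,966.92


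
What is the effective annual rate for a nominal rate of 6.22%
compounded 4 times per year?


Formula: EAR = (1 + r/m)^m - 1
Period rate: r/m = 0.0622 / 4 = 0.01555
Compounding: (1 + 0.01555)^4 = 1.063666
EAR = 1.063666 - 1 = 0.063666

0.063666


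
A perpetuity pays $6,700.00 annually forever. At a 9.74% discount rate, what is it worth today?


Formula: PV = C / r
Substituting: PV = $6,700.00 / 0.0974
PV = $68,788.50

$68,788.50


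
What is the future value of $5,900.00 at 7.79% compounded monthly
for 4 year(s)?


Formula: FV = P * (1 + r/m)^(m*t)
Period rate: r/m = 0.0779 / 12 = 0.006492
Total periods: m*t = 12 * 4 = 48
Growth factor: (1 + 0.006492)^48 = 1.364234
FV = $5,900.00 * 1.364234 = $8,048.98

$8,048.98


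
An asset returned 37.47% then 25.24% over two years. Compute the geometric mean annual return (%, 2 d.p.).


Formula: Geometric mean = ((1+r1)*(1+r2))^(1/2) - 1
Product: (1 + 0.3747) * (1 + 0.2524) = 1.3747 * 1.2524 = 1.721674
Square root: 1.721674^0.5 = 1.312126
Geometric mean = 1.312126 - 1 = 0.312126
As percentage: 31.21%

31.21%


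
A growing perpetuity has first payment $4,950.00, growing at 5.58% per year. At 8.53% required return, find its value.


Formula: PV = C / (r - g)
Spread: r - g = 0.0853 - 0.0558 = 0.0295
Substituting: PV = $4,950.00 / 0.0295
PV = $167,796.61

$167,796.61


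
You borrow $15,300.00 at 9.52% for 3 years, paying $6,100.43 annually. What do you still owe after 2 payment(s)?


Formula: Balance = PV*(1+r)^k - PMT*((1+r)^k - 1)/r
Growth: (1 + 0.0952)^2 = 1.199463
Accumulated factor: ((1+r)^k - 1)/r = 2.0952
Balance = $15,300.00 * 1.199463 - $6,100.43 * 2.0952
Balance = $5,570.16

$5,570.16


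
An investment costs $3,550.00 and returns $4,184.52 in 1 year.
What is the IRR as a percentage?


Formula: IRR = C1/C0 - 1
Substituting: IRR = $4,184.52 / $3,550.00 - 1
Ratio: 1.178738 - 1 = 0.178738
IRR = 17.8738%

17.8738%


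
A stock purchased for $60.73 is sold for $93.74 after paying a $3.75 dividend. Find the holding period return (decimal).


Formula: HPR = (P1 - P0 + D) / P0
Gain: $93.74 - $60.73 + $3.75 = $36.76
HPR = $36.76 / $60.73 = 0.6053

0.6053


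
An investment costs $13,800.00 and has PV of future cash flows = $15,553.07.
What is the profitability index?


Formula: PI = PV(cash flows) / initial investment
Substituting: PI = $15,553.07 / $13,800.00
PI = 1.127

1.127


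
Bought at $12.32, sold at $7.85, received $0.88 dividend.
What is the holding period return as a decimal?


Formula: HPR = (P1 - P0 + D) / P0
Gain: $7.85 - $12.32 + $0.88 = -$3.59
HPR = -$3.59 / $12.32 = -0.2914

-0.2914


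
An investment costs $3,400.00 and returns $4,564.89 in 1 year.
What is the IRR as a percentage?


Formula: IRR = C1/C0 - 1
Substituting: IRR = $4,564.89 / $3,400.00 - 1
Ratio: 1.342615 - 1 = 0.342615
IRR = 34.2615%

34.2615%


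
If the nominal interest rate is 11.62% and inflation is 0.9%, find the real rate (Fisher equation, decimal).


Formula: (1 + r_real) = (1 + r_nom) / (1 + inflation)
Substituting: (1 + r_real) = 1.1162 / 1.009
(1 + r_real) = 1.106244
r_real = 1.106244 - 1 = 0.106244

0.106244


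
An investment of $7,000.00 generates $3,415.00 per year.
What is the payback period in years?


Formula: Payback = investment / annual cash flow
Substituting: Payback = $7,000.00 / $3,415.00
Payback = 2.0498 years

2.0498 years


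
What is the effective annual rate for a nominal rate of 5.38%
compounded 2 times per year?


Formula: EAR = (1 + r/m)^m - 1
Period rate: r/m = 0.0538 / 2 = 0.0269
Compounding: (1 + 0.0269)^2 = 1.054524
EAR = 1.054524 - 1 = 0.054524

0.054524


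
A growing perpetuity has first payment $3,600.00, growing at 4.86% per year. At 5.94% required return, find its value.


Formula: PV = C / (r - g)
Spread: r - g = 0.0594 - 0.0486 = 0.0108
Substituting: PV = $3,600.00 / 0.0108
PV = $333,333.33

$333,333.33


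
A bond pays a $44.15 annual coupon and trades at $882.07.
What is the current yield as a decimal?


Formula: Current yield = annual coupon / price
Substituting: CY = $44.15 / $882.07
CY = 0.050053

0.050053


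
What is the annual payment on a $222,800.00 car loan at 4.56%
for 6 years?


Formula: PMT = PV * r / (1 - (1+r)^(-n))
Denominator: 1 - (1 + 0.0456)^(-6) = 0.234744
Numerator: $222,800.00 * 0.0456 = 10159.68
PMT = 10159.68 / 0.234744 = $43,279.77

$43,279.77


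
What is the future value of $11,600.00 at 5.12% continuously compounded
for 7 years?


Formula: FV = P * e^(r*t)
Exponent: r*t = 0.0512 * 7 = 0.3584
e^(0.3584) = 1.431038
FV = $11,600.00 * 1.431038 = $16,600.04

$16,600.04


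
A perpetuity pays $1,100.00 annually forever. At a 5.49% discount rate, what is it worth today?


Formula: PV = C / r
Substituting: PV = $1,100.00 / 0.0549
PV = $20,036.43

$20,036.43


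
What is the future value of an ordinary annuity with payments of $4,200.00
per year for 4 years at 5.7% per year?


Formula: FV = PMT * ((1+r)^n - 1) / r
Growth factor: (1 + 0.057)^4 = 1.248245
Numerator: 1.248245 - 1 = 0.248245
FV = $4,200.00 * 0.248245 / 0.057 = $18,291.76

$18,291.76


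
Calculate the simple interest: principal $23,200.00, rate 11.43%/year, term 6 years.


Formula: I = P * r * t
Substituting: I = $23,200.00 * 0.1143 * 6
Step: I = $23,200.00 * 0.6858
I = $15,910.56

$15,910.56


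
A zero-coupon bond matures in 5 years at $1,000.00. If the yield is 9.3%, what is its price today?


Formula: Price = FV / (1 + r)^n
Substituting: Price = $1,000.00 / (1 + 0.093)^5
Discount factor: (1.093)^5 = 1.559915
Price = $1,000.00 / 1.559915 = $641.06

$641.06


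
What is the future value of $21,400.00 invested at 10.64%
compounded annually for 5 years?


Formula: FV = P * (1 + r)^n
Substituting: FV = $21,400.00 * (1 + 0.1064)^5
Growth factor: (1.1064)^5 = 1.65791
FV = $21,400.00 * 1.65791 = $35,479.26

$35,479.26


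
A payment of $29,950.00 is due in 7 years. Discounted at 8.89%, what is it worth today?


Formula: PV = FV / (1 + r)^n
Substituting: PV = $29,950.00 / (1 + 0.0889)^7
Discount factor: (1.0889)^7 = 1.815164
PV = $29,950.00 / 1.815164 = $16,499.88

$16,499.88


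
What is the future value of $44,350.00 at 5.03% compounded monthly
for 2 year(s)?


Formula: FV = P * (1 + r/m)^(m*t)
Period rate: r/m = 0.0503 / 12 = 0.004192
Total periods: m*t = 12 * 2 = 24
Growth factor: (1 + 0.004192)^24 = 1.105602
FV = $44,350.00 * 1.105602 = $49,033.44

$49,033.44


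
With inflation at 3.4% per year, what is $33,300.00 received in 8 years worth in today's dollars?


Formula: Real value = nominal / (1 + inflation)^years
Price level: (1 + 0.034)^8 = 1.306665
Real value = $33,300.00 / 1.306665 = $25,484.72

$25,484.72


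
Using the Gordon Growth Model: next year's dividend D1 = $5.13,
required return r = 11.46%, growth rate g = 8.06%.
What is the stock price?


Formula: P = D1 / (r - g)
Spread: r - g = 0.1146 - 0.0806 = 0.034
Substituting: P = $5.13 / 0.034
P = $150.88

$150.88


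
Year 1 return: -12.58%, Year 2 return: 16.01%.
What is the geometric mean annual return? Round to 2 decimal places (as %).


Formula: Geometric mean = ((1+r1)*(1+r2))^(1/2) - 1
Product: (1 + -0.1258) * (1 + 0.1601) = 0.8742 * 1.1601 = 1.014159
Square root: 1.014159^0.5 = 1.007055
Geometric mean = 1.007055 - 1 = 0.007055
As percentage: 0.71%

0.71%


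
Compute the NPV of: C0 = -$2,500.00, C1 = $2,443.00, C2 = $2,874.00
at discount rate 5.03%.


Formula: NPV = C0 + C1/(1+r) + C2/(1+r)^2
Discount C1: $2,443.00 / (1 + 0.0503) = $2,326.00
Discount C2: $2,874.00 / (1 + 0.0503)^2 = $2,605.31
NPV = -$2,500.00 + $2,326.00 + $2,605.31 = $2,431.32

$2,431.32


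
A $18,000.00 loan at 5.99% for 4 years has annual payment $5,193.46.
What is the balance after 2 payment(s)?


Formula: Balance = PV*(1+r)^k - PMT*((1+r)^k - 1)/r
Growth: (1 + 0.0599)^2 = 1.123388
Accumulated factor: ((1+r)^k - 1)/r = 2.0599
Balance = $18,000.00 * 1.123388 - $5,193.46 * 2.0599
Balance = $9,522.98

$9,522.98


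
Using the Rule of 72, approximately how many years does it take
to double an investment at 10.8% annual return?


Formula: Years ≈ 72 / r
Substituting: Years ≈ 72 / 10.8
Years ≈ 6.7

6.7 years


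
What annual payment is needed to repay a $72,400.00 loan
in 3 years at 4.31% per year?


Formula: PMT = PV * r / (1 - (1+r)^(-n))
Denominator: 1 - (1 + 0.0431)^(-3) = 0.118906
Numerator: $72,400.00 * 0.0431 = 3120.44
PMT = 3120.44 / 0.118906 = $26,242.88

$26,242.88


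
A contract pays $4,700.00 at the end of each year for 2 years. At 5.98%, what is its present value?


Formula: PV = PMT * (1 - (1+r)^(-n)) / r
Discount factor: (1 + 0.0598)^(-2) = 0.890332
Bracket: 1 - 0.890332 = 0.109668
PV = $4,700.00 * 0.109668 / 0.0598 = $8,619.36

$8,619.36


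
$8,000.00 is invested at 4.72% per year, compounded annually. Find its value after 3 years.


Formula: FV = P * (1 + r)^n
Substituting: FV = $8,000.00 * (1 + 0.0472)^3
Growth factor: (1.0472)^3 = 1.148389
FV = $8,000.00 * 1.148389 = $9,187.11

$9,187.11
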